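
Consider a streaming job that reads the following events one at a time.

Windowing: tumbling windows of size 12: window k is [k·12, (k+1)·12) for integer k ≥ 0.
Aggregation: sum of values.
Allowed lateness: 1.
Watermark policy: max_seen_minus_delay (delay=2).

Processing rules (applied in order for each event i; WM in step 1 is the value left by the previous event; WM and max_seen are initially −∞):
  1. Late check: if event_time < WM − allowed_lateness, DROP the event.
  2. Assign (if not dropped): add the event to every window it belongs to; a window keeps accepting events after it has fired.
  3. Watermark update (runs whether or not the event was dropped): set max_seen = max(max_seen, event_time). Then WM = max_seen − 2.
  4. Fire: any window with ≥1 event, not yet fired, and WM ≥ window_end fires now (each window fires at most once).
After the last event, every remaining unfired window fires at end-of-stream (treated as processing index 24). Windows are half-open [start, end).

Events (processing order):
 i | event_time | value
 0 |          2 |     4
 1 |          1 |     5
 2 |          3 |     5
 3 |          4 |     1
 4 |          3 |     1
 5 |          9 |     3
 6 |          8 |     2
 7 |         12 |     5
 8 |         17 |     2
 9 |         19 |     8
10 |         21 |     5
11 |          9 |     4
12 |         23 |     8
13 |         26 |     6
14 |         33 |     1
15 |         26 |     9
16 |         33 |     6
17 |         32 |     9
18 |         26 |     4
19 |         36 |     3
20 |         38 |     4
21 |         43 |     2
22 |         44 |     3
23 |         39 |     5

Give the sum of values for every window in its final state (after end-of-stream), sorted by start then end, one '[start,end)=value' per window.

[0,12)=21 [12,24)=28 [24,36)=22 [36,48)=12

i=0 t=2 v=4: → [0,12); WM=0
i=1 t=1 v=5: → [0,12); WM=0
i=2 t=3 v=5: → [0,12); WM=1
i=3 t=4 v=1: → [0,12); WM=2
i=4 t=3 v=1: → [0,12); WM=2
i=5 t=9 v=3: → [0,12); WM=7
i=6 t=8 v=2: → [0,12); WM=7
i=7 t=12 v=5: → [12,24); WM=10
i=8 t=17 v=2: → [12,24); WM=15; [0,12) fires=21
i=9 t=19 v=8: → [12,24); WM=17
i=10 t=21 v=5: → [12,24); WM=19
i=11 t=9 v=4: DROP (t<19-1); WM=19
i=12 t=23 v=8: → [12,24); WM=21
i=13 t=26 v=6: → [24,36); WM=24; [12,24) fires=28
i=14 t=33 v=1: → [24,36); WM=31
i=15 t=26 v=9: DROP (t<31-1); WM=31
i=16 t=33 v=6: → [24,36); WM=31
i=17 t=32 v=9: → [24,36); WM=31
i=18 t=26 v=4: DROP (t<31-1); WM=31
i=19 t=36 v=3: → [36,48); WM=34
i=20 t=38 v=4: → [36,48); WM=36; [24,36) fires=22
i=21 t=43 v=2: → [36,48); WM=41
i=22 t=44 v=3: → [36,48); WM=42
i=23 t=39 v=5: DROP (t<42-1); WM=42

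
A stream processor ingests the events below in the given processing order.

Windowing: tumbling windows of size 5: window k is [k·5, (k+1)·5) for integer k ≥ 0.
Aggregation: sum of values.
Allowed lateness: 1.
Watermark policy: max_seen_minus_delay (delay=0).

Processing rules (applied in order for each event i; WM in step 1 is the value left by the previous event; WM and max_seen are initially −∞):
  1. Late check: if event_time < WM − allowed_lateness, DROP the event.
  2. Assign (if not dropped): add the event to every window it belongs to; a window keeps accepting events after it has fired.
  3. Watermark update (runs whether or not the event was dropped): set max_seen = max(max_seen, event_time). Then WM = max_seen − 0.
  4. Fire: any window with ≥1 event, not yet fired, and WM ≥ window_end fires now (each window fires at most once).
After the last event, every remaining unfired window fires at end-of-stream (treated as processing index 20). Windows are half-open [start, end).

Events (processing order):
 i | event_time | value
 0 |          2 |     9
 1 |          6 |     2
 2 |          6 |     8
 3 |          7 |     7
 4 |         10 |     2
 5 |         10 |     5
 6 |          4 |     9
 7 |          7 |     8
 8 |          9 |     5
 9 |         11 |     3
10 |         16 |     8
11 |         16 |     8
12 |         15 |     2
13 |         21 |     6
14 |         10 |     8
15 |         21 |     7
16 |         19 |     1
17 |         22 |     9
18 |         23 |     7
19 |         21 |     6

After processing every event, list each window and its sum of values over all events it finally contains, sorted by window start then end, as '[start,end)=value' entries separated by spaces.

[0,5)=9 [5,10)=22 [10,15)=10 [15,20)=18 [20,25)=29

i=0 t=2 v=9: → [0,5); WM=2
i=1 t=6 v=2: → [5,10); WM=6; [0,5) fires=9
i=2 t=6 v=8: → [5,10); WM=6
i=3 t=7 v=7: → [5,10); WM=7
i=4 t=10 v=2: → [10,15); WM=10; [5,10) fires=17
i=5 t=10 v=5: → [10,15); WM=10
i=6 t=4 v=9: DROP (t<10-1); WM=10
i=7 t=7 v=8: DROP (t<10-1); WM=10
i=8 t=9 v=5: → [5,10); WM=10
i=9 t=11 v=3: → [10,15); WM=11
i=10 t=16 v=8: → [15,20); WM=16; [10,15) fires=10
i=11 t=16 v=8: → [15,20); WM=16
i=12 t=15 v=2: → [15,20); WM=16
i=13 t=21 v=6: → [20,25); WM=21; [15,20) fires=18
i=14 t=10 v=8: DROP (t<21-1); WM=21
i=15 t=21 v=7: → [20,25); WM=21
i=16 t=19 v=1: DROP (t<21-1); WM=21
i=17 t=22 v=9: → [20,25); WM=22
i=18 t=23 v=7: → [20,25); WM=23
i=19 t=21 v=6: DROP (t<23-1); WM=23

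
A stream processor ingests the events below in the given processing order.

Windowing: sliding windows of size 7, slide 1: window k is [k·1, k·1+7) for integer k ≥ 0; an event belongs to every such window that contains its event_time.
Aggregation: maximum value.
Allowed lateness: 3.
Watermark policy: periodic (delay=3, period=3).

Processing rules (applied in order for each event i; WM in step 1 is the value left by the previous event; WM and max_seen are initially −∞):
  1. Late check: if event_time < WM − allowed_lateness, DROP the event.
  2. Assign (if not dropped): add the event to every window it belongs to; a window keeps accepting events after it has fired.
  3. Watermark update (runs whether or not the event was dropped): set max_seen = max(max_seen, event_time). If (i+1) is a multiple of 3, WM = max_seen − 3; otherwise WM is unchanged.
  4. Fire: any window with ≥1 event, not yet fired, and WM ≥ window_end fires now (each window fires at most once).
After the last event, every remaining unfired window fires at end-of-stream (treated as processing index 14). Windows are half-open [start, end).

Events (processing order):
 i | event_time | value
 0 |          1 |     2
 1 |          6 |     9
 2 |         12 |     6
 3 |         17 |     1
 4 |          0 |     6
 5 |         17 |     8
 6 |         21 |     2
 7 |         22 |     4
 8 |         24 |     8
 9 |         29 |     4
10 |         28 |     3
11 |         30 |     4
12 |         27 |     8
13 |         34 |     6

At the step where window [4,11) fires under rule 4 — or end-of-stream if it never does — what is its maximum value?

i=0 t=1 v=2: → [1,8),[0,7); WM=−∞
i=1 t=6 v=9: → [6,13),[5,12),[4,11),[3,10),[2,9),[1,8),[0,7); WM=−∞
i=2 t=12 v=6: → [12,19),[11,18),[10,17),[9,16),[8,15),[7,14),[6,13); WM=9; [0,7) fires=9 [1,8) fires=9 [2,9) fires=9
i=3 t=17 v=1: → [17,24),[16,23),[15,22),[14,21),[13,20),[12,19),[11,18); WM=9
i=4 t=0 v=6: DROP (t<9-3); WM=9
i=5 t=17 v=8: → [17,24),[16,23),[15,22),[14,21),[13,20),[12,19),[11,18); WM=14; [3,10) fires=9 [4,11) fires=9 [5,12) fires=9 [6,13) fires=9 [7,14) fires=6
i=6 t=21 v=2: → [21,28),[20,27),[19,26),[18,25),[17,24),[16,23),[15,22); WM=14
i=7 t=22 v=4: → [22,29),[21,28),[20,27),[19,26),[18,25),[17,24),[16,23); WM=14
i=8 t=24 v=8: → [24,31),[23,30),[22,29),[21,28),[20,27),[19,26),[18,25); WM=21; [8,15) fires=6 [9,16) fires=6 [10,17) fires=6 [11,18) fires=8 [12,19) fires=8 [13,20) fires=8 [14,21) fires=8
i=9 t=29 v=4: → [29,36),[28,35),[27,34),[26,33),[25,32),[24,31),[23,30); WM=21
i=10 t=28 v=3: → [28,35),[27,34),[26,33),[25,32),[24,31),[23,30),[22,29); WM=21
i=11 t=30 v=4: → [30,37),[29,36),[28,35),[27,34),[26,33),[25,32),[24,31); WM=27; [15,22) fires=8 [16,23) fires=8 [17,24) fires=8 [18,25) fires=8 [19,26) fires=8 [20,27) fires=8
i=12 t=27 v=8: → [27,34),[26,33),[25,32),[24,31),[23,30),[22,29),[21,28); WM=27
i=13 t=34 v=6: → [34,41),[33,40),[32,39),[31,38),[30,37),[29,36),[28,35); WM=27

9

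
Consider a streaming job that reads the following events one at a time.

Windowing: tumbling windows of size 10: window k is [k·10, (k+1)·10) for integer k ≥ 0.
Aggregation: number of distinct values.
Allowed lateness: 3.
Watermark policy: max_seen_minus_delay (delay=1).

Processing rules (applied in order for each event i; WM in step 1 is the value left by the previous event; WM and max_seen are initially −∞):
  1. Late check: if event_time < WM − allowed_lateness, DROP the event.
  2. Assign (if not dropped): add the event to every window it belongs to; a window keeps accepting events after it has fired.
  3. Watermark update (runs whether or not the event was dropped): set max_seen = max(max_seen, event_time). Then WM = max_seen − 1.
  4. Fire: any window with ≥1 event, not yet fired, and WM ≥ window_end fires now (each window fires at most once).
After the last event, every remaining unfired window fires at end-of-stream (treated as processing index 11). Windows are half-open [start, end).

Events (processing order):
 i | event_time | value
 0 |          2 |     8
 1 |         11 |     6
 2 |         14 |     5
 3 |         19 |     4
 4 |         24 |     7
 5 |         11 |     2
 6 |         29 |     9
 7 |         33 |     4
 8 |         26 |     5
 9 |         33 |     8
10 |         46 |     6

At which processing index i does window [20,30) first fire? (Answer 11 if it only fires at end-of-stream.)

i=0 t=2 v=8: → [0,10); WM=1
i=1 t=11 v=6: → [10,20); WM=10; [0,10) fires=1
i=2 t=14 v=5: → [10,20); WM=13
i=3 t=19 v=4: → [10,20); WM=18
i=4 t=24 v=7: → [20,30); WM=23; [10,20) fires=3
i=5 t=11 v=2: DROP (t<23-3); WM=23
i=6 t=29 v=9: → [20,30); WM=28
i=7 t=33 v=4: → [30,40); WM=32; [20,30) fires=2
i=8 t=26 v=5: DROP (t<32-3); WM=32
i=9 t=33 v=8: → [30,40); WM=32
i=10 t=46 v=6: → [40,50); WM=45; [30,40) fires=2

7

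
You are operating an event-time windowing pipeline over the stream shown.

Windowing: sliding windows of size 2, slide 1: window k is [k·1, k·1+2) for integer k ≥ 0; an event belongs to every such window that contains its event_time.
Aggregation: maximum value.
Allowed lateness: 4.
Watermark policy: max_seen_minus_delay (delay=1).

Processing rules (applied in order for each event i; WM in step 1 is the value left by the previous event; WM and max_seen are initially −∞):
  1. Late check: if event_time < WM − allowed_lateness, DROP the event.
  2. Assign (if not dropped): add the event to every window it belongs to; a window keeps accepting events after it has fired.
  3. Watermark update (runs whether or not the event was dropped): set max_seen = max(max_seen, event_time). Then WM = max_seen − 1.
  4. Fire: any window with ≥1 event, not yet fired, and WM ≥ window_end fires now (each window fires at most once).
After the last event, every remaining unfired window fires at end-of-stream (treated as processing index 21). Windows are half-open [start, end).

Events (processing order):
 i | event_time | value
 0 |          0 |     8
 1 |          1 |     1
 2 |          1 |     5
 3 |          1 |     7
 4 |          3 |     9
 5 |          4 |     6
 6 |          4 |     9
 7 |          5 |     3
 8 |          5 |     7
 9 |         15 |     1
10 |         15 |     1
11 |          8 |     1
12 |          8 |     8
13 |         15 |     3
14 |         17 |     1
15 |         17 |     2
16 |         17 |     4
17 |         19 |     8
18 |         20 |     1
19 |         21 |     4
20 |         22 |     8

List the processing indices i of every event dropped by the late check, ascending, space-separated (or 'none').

11 12

i=0 t=0 v=8: → [0,2); WM=-1
i=1 t=1 v=1: → [1,3),[0,2); WM=0
i=2 t=1 v=5: → [1,3),[0,2); WM=0
i=3 t=1 v=7: → [1,3),[0,2); WM=0
i=4 t=3 v=9: → [3,5),[2,4); WM=2; [0,2) fires=8
i=5 t=4 v=6: → [4,6),[3,5); WM=3; [1,3) fires=7
i=6 t=4 v=9: → [4,6),[3,5); WM=3
i=7 t=5 v=3: → [5,7),[4,6); WM=4; [2,4) fires=9
i=8 t=5 v=7: → [5,7),[4,6); WM=4
i=9 t=15 v=1: → [15,17),[14,16); WM=14; [3,5) fires=9 [4,6) fires=9 [5,7) fires=7
i=10 t=15 v=1: → [15,17),[14,16); WM=14
i=11 t=8 v=1: DROP (t<14-4); WM=14
i=12 t=8 v=8: DROP (t<14-4); WM=14
i=13 t=15 v=3: → [15,17),[14,16); WM=14
i=14 t=17 v=1: → [17,19),[16,18); WM=16; [14,16) fires=3
i=15 t=17 v=2: → [17,19),[16,18); WM=16
i=16 t=17 v=4: → [17,19),[16,18); WM=16
i=17 t=19 v=8: → [19,21),[18,20); WM=18; [15,17) fires=3 [16,18) fires=4
i=18 t=20 v=1: → [20,22),[19,21); WM=19; [17,19) fires=4
i=19 t=21 v=4: → [21,23),[20,22); WM=20; [18,20) fires=8
i=20 t=22 v=8: → [22,24),[21,23); WM=21; [19,21) fires=8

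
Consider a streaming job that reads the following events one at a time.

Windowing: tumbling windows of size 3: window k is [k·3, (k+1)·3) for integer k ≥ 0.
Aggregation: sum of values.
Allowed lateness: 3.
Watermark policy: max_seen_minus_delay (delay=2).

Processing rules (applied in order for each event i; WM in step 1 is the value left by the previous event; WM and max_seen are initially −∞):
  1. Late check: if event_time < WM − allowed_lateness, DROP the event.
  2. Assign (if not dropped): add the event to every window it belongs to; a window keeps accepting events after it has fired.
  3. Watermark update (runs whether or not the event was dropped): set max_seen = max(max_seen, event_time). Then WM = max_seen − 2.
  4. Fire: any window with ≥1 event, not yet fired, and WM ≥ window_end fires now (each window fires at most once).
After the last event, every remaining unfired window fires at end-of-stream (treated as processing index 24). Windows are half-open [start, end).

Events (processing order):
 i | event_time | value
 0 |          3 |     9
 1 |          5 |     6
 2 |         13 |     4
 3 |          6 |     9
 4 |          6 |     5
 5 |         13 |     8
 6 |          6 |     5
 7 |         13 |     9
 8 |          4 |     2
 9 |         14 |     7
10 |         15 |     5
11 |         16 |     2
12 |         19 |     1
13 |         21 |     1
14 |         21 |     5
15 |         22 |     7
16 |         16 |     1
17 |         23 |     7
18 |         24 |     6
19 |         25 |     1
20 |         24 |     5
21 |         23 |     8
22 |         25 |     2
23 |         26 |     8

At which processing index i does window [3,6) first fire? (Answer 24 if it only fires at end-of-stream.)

2

i=0 t=3 v=9: → [3,6); WM=1
i=1 t=5 v=6: → [3,6); WM=3
i=2 t=13 v=4: → [12,15); WM=11; [3,6) fires=15
i=3 t=6 v=9: DROP (t<11-3); WM=11
i=4 t=6 v=5: DROP (t<11-3); WM=11
i=5 t=13 v=8: → [12,15); WM=11
i=6 t=6 v=5: DROP (t<11-3); WM=11
i=7 t=13 v=9: → [12,15); WM=11
i=8 t=4 v=2: DROP (t<11-3); WM=11
i=9 t=14 v=7: → [12,15); WM=12
i=10 t=15 v=5: → [15,18); WM=13
i=11 t=16 v=2: → [15,18); WM=14
i=12 t=19 v=1: → [18,21); WM=17; [12,15) fires=28
i=13 t=21 v=1: → [21,24); WM=19; [15,18) fires=7
i=14 t=21 v=5: → [21,24); WM=19
i=15 t=22 v=7: → [21,24); WM=20
i=16 t=16 v=1: DROP (t<20-3); WM=20
i=17 t=23 v=7: → [21,24); WM=21; [18,21) fires=1
i=18 t=24 v=6: → [24,27); WM=22
i=19 t=25 v=1: → [24,27); WM=23
i=20 t=24 v=5: → [24,27); WM=23
i=21 t=23 v=8: → [21,24); WM=23
i=22 t=25 v=2: → [24,27); WM=23
i=23 t=26 v=8: → [24,27); WM=24; [21,24) fires=28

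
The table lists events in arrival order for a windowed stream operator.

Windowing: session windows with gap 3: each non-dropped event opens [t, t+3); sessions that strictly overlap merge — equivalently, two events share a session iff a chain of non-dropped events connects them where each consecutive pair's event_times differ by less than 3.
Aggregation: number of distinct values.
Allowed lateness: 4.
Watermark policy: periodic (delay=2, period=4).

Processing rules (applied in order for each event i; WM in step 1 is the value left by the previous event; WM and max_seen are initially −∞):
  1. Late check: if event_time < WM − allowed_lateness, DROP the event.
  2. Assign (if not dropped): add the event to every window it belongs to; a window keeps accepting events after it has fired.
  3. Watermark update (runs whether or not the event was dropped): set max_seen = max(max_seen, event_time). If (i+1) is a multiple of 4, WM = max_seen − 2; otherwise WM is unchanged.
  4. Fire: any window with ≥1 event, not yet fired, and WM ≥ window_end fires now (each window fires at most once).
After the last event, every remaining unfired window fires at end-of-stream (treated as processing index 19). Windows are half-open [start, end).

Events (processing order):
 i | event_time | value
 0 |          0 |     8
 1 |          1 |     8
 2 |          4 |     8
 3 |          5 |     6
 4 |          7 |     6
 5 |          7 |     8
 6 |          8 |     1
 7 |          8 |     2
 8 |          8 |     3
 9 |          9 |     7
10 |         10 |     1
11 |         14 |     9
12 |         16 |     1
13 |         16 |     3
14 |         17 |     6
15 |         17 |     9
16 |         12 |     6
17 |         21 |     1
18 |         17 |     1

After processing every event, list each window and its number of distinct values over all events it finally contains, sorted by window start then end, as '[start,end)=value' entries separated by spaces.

i=0 t=0 v=8: → [0,3); WM=−∞
i=1 t=1 v=8: → [0,4); WM=−∞
i=2 t=4 v=8: → [4,7); WM=−∞
i=3 t=5 v=6: → [4,8); WM=3
i=4 t=7 v=6: → [4,10); WM=3
i=5 t=7 v=8: → [4,10); WM=3
i=6 t=8 v=1: → [4,11); WM=3
i=7 t=8 v=2: → [4,11); WM=6
i=8 t=8 v=3: → [4,11); WM=6
i=9 t=9 v=7: → [4,12); WM=6
i=10 t=10 v=1: → [4,13); WM=6
i=11 t=14 v=9: → [14,17); WM=12
i=12 t=16 v=1: → [14,19); WM=12
i=13 t=16 v=3: → [14,19); WM=12
i=14 t=17 v=6: → [14,20); WM=12
i=15 t=17 v=9: → [14,20); WM=15
i=16 t=12 v=6: → [4,20); WM=15
i=17 t=21 v=1: → [21,24); WM=15
i=18 t=17 v=1: → [4,20); WM=15

[0,4)=1 [4,20)=7 [21,24)=1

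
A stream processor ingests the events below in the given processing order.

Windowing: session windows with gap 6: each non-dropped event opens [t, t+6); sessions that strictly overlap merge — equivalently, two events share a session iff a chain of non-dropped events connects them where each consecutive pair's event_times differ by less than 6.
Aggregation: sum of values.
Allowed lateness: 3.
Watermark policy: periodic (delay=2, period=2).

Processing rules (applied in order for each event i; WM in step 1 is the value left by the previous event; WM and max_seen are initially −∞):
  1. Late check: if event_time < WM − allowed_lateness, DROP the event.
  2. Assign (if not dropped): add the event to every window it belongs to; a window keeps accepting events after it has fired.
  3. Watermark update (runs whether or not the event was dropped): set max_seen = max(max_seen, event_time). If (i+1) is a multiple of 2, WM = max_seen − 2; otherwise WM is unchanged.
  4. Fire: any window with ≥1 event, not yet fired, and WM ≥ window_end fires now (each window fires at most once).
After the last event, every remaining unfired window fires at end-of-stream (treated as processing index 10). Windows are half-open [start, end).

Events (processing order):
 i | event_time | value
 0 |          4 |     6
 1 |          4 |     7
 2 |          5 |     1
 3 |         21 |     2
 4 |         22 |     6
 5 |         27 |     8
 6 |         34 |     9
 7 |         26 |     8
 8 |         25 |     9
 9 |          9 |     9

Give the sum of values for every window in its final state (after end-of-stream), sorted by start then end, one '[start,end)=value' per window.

i=0 t=4 v=6: → [4,10); WM=−∞
i=1 t=4 v=7: → [4,10); WM=2
i=2 t=5 v=1: → [4,11); WM=2
i=3 t=21 v=2: → [21,27); WM=19
i=4 t=22 v=6: → [21,28); WM=19
i=5 t=27 v=8: → [21,33); WM=25
i=6 t=34 v=9: → [34,40); WM=25
i=7 t=26 v=8: → [21,33); WM=32
i=8 t=25 v=9: DROP (t<32-3); WM=32
i=9 t=9 v=9: DROP (t<32-3); WM=32

[4,11)=14 [21,33)=24 [34,40)=9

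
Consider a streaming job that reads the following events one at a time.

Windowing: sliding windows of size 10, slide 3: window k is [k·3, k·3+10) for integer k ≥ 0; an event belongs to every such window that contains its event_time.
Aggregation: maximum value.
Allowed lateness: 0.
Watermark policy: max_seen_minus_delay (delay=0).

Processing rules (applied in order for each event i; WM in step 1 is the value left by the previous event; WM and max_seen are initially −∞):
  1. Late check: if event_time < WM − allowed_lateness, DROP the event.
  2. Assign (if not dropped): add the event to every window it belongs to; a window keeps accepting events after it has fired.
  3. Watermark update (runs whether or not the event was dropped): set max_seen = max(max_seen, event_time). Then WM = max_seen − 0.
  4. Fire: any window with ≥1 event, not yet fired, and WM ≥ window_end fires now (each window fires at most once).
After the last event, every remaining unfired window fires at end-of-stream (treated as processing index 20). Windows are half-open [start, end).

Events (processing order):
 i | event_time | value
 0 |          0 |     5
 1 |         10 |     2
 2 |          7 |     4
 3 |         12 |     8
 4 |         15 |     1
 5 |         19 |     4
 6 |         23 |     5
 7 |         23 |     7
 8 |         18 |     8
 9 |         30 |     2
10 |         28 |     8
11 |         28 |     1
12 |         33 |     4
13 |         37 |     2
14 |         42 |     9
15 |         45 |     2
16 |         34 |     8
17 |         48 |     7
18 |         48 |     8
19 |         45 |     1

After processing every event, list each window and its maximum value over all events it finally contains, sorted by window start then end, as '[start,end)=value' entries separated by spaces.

[0,10)=5 [3,13)=8 [6,16)=8 [9,19)=8 [12,22)=8 [15,25)=7 [18,28)=7 [21,31)=7 [24,34)=4 [27,37)=4 [30,40)=4 [33,43)=9 [36,46)=9 [39,49)=9 [42,52)=9 [45,55)=8 [48,58)=8

i=0 t=0 v=5: → [0,10); WM=0
i=1 t=10 v=2: → [9,19),[6,16),[3,13); WM=10; [0,10) fires=5
i=2 t=7 v=4: DROP (t<10-0); WM=10
i=3 t=12 v=8: → [12,22),[9,19),[6,16),[3,13); WM=12
i=4 t=15 v=1: → [15,25),[12,22),[9,19),[6,16); WM=15; [3,13) fires=8
i=5 t=19 v=4: → [18,28),[15,25),[12,22); WM=19; [6,16) fires=8 [9,19) fires=8
i=6 t=23 v=5: → [21,31),[18,28),[15,25); WM=23; [12,22) fires=8
i=7 t=23 v=7: → [21,31),[18,28),[15,25); WM=23
i=8 t=18 v=8: DROP (t<23-0); WM=23
i=9 t=30 v=2: → [30,40),[27,37),[24,34),[21,31); WM=30; [15,25) fires=7 [18,28) fires=7
i=10 t=28 v=8: DROP (t<30-0); WM=30
i=11 t=28 v=1: DROP (t<30-0); WM=30
i=12 t=33 v=4: → [33,43),[30,40),[27,37),[24,34); WM=33; [21,31) fires=7
i=13 t=37 v=2: → [36,46),[33,43),[30,40); WM=37; [24,34) fires=4 [27,37) fires=4
i=14 t=42 v=9: → [42,52),[39,49),[36,46),[33,43); WM=42; [30,40) fires=4
i=15 t=45 v=2: → [45,55),[42,52),[39,49),[36,46); WM=45; [33,43) fires=9
i=16 t=34 v=8: DROP (t<45-0); WM=45
i=17 t=48 v=7: → [48,58),[45,55),[42,52),[39,49); WM=48; [36,46) fires=9
i=18 t=48 v=8: → [48,58),[45,55),[42,52),[39,49); WM=48
i=19 t=45 v=1: DROP (t<48-0); WM=48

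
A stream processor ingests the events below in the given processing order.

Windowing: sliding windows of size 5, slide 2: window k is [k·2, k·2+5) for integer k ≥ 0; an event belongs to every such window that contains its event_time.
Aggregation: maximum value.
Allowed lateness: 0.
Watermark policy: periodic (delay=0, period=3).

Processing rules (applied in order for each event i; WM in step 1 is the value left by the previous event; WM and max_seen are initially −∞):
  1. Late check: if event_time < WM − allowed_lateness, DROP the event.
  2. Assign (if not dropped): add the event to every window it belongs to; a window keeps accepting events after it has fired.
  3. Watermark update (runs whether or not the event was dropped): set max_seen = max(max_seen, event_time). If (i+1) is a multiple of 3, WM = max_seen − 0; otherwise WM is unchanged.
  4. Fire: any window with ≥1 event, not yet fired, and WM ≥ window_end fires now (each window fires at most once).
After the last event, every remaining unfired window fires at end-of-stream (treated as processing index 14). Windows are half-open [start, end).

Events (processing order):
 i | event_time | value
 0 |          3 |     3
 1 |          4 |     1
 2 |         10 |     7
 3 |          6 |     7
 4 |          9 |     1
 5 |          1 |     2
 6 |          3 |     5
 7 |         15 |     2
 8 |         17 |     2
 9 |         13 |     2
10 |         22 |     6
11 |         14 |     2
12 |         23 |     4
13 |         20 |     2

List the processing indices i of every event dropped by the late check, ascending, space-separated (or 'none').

3 4 5 6 9 11 13

i=0 t=3 v=3: → [2,7),[0,5); WM=−∞
i=1 t=4 v=1: → [4,9),[2,7),[0,5); WM=−∞
i=2 t=10 v=7: → [10,15),[8,13),[6,11); WM=10; [0,5) fires=3 [2,7) fires=3 [4,9) fires=1
i=3 t=6 v=7: DROP (t<10-0); WM=10
i=4 t=9 v=1: DROP (t<10-0); WM=10
i=5 t=1 v=2: DROP (t<10-0); WM=10
i=6 t=3 v=5: DROP (t<10-0); WM=10
i=7 t=15 v=2: → [14,19),[12,17); WM=10
i=8 t=17 v=2: → [16,21),[14,19); WM=17; [6,11) fires=7 [8,13) fires=7 [10,15) fires=7 [12,17) fires=2
i=9 t=13 v=2: DROP (t<17-0); WM=17
i=10 t=22 v=6: → [22,27),[20,25),[18,23); WM=17
i=11 t=14 v=2: DROP (t<17-0); WM=22; [14,19) fires=2 [16,21) fires=2
i=12 t=23 v=4: → [22,27),[20,25); WM=22
i=13 t=20 v=2: DROP (t<22-0); WM=22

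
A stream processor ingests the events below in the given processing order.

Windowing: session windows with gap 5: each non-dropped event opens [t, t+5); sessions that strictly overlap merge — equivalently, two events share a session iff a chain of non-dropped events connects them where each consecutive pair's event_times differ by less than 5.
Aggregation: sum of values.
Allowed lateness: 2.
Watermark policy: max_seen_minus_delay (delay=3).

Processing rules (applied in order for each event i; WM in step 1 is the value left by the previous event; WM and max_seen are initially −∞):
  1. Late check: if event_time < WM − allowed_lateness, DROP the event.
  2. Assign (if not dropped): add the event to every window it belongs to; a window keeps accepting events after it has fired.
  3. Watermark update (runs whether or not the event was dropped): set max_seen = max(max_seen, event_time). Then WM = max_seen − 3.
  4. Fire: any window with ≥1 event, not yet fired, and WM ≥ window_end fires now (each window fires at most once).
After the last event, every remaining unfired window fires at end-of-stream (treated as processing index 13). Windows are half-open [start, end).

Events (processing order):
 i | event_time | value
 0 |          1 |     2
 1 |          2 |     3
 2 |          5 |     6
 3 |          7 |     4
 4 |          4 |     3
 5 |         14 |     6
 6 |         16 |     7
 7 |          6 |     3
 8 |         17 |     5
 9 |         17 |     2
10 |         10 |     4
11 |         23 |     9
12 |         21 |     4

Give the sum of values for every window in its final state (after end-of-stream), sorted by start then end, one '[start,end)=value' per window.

[1,12)=18 [14,28)=33

i=0 t=1 v=2: → [1,6); WM=-2
i=1 t=2 v=3: → [1,7); WM=-1
i=2 t=5 v=6: → [1,10); WM=2
i=3 t=7 v=4: → [1,12); WM=4
i=4 t=4 v=3: → [1,12); WM=4
i=5 t=14 v=6: → [14,19); WM=11
i=6 t=16 v=7: → [14,21); WM=13
i=7 t=6 v=3: DROP (t<13-2); WM=13
i=8 t=17 v=5: → [14,22); WM=14
i=9 t=17 v=2: → [14,22); WM=14
i=10 t=10 v=4: DROP (t<14-2); WM=14
i=11 t=23 v=9: → [23,28); WM=20
i=12 t=21 v=4: → [14,28); WM=20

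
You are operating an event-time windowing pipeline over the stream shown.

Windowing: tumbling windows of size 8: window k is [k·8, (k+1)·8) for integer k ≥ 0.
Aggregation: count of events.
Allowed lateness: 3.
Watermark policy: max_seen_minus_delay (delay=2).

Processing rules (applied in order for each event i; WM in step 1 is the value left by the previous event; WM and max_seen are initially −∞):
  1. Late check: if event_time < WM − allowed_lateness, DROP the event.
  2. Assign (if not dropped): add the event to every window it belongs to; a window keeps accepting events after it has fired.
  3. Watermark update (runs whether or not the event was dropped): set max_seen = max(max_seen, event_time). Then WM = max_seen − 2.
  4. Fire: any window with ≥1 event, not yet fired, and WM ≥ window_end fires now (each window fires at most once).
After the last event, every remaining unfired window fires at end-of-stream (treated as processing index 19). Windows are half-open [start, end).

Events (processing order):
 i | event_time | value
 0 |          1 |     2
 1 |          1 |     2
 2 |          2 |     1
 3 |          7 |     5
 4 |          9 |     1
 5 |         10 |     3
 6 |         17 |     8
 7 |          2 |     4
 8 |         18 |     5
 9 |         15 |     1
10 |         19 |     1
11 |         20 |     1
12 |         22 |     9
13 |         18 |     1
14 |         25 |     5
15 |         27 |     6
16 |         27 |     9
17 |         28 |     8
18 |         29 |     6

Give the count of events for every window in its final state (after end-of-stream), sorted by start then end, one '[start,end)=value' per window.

[0,8)=4 [8,16)=3 [16,24)=6 [24,32)=5

i=0 t=1 v=2: → [0,8); WM=-1
i=1 t=1 v=2: → [0,8); WM=-1
i=2 t=2 v=1: → [0,8); WM=0
i=3 t=7 v=5: → [0,8); WM=5
i=4 t=9 v=1: → [8,16); WM=7
i=5 t=10 v=3: → [8,16); WM=8; [0,8) fires=4
i=6 t=17 v=8: → [16,24); WM=15
i=7 t=2 v=4: DROP (t<15-3); WM=15
i=8 t=18 v=5: → [16,24); WM=16; [8,16) fires=2
i=9 t=15 v=1: → [8,16); WM=16
i=10 t=19 v=1: → [16,24); WM=17
i=11 t=20 v=1: → [16,24); WM=18
i=12 t=22 v=9: → [16,24); WM=20
i=13 t=18 v=1: → [16,24); WM=20
i=14 t=25 v=5: → [24,32); WM=23
i=15 t=27 v=6: → [24,32); WM=25; [16,24) fires=6
i=16 t=27 v=9: → [24,32); WM=25
i=17 t=28 v=8: → [24,32); WM=26
i=18 t=29 v=6: → [24,32); WM=27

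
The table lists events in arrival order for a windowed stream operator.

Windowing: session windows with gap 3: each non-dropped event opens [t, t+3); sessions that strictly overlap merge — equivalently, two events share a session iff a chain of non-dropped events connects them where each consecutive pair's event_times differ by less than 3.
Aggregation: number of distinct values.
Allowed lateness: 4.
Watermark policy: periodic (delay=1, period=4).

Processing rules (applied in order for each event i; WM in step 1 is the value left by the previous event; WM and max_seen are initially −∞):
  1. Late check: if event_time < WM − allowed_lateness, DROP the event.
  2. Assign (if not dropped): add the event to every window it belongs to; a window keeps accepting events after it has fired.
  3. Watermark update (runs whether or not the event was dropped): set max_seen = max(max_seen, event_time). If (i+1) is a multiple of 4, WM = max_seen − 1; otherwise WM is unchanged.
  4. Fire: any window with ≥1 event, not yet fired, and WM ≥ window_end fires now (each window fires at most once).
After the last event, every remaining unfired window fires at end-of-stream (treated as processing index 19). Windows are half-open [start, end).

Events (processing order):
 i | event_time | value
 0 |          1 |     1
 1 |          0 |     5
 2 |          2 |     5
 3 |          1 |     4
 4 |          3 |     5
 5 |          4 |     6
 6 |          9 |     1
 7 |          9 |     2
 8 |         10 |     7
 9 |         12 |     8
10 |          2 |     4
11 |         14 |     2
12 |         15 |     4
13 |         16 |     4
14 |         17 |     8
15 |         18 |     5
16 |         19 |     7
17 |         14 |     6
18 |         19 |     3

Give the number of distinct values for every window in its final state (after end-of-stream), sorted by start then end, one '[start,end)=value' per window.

[0,7)=4 [9,22)=8

i=0 t=1 v=1: → [1,4); WM=−∞
i=1 t=0 v=5: → [0,4); WM=−∞
i=2 t=2 v=5: → [0,5); WM=−∞
i=3 t=1 v=4: → [0,5); WM=1
i=4 t=3 v=5: → [0,6); WM=1
i=5 t=4 v=6: → [0,7); WM=1
i=6 t=9 v=1: → [9,12); WM=1
i=7 t=9 v=2: → [9,12); WM=8
i=8 t=10 v=7: → [9,13); WM=8
i=9 t=12 v=8: → [9,15); WM=8
i=10 t=2 v=4: DROP (t<8-4); WM=8
i=11 t=14 v=2: → [9,17); WM=13
i=12 t=15 v=4: → [9,18); WM=13
i=13 t=16 v=4: → [9,19); WM=13
i=14 t=17 v=8: → [9,20); WM=13
i=15 t=18 v=5: → [9,21); WM=17
i=16 t=19 v=7: → [9,22); WM=17
i=17 t=14 v=6: → [9,22); WM=17
i=18 t=19 v=3: → [9,22); WM=17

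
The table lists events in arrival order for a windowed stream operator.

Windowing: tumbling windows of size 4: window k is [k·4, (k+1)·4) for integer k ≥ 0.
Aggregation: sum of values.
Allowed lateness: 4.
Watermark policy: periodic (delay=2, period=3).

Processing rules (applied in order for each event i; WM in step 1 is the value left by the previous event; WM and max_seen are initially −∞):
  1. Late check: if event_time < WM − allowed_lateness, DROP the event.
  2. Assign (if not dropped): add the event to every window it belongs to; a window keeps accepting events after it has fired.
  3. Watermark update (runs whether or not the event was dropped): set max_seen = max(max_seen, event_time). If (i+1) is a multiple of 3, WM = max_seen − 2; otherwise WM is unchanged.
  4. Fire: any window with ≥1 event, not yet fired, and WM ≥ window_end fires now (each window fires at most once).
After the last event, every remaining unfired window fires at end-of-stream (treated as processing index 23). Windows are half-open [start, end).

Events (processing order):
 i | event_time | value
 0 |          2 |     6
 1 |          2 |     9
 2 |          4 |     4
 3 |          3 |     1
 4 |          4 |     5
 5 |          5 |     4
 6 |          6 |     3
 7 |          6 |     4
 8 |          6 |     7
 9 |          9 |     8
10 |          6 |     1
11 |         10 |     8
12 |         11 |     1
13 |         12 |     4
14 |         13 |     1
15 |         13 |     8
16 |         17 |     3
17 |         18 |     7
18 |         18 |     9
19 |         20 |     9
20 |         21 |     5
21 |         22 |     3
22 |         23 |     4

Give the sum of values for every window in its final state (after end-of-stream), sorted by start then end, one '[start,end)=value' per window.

i=0 t=2 v=6: → [0,4); WM=−∞
i=1 t=2 v=9: → [0,4); WM=−∞
i=2 t=4 v=4: → [4,8); WM=2
i=3 t=3 v=1: → [0,4); WM=2
i=4 t=4 v=5: → [4,8); WM=2
i=5 t=5 v=4: → [4,8); WM=3
i=6 t=6 v=3: → [4,8); WM=3
i=7 t=6 v=4: → [4,8); WM=3
i=8 t=6 v=7: → [4,8); WM=4; [0,4) fires=16
i=9 t=9 v=8: → [8,12); WM=4
i=10 t=6 v=1: → [4,8); WM=4
i=11 t=10 v=8: → [8,12); WM=8; [4,8) fires=28
i=12 t=11 v=1: → [8,12); WM=8
i=13 t=12 v=4: → [12,16); WM=8
i=14 t=13 v=1: → [12,16); WM=11
i=15 t=13 v=8: → [12,16); WM=11
i=16 t=17 v=3: → [16,20); WM=11
i=17 t=18 v=7: → [16,20); WM=16; [8,12) fires=17 [12,16) fires=13
i=18 t=18 v=9: → [16,20); WM=16
i=19 t=20 v=9: → [20,24); WM=16
i=20 t=21 v=5: → [20,24); WM=19
i=21 t=22 v=3: → [20,24); WM=19
i=22 t=23 v=4: → [20,24); WM=19

[0,4)=16 [4,8)=28 [8,12)=17 [12,16)=13 [16,20)=19 [20,24)=21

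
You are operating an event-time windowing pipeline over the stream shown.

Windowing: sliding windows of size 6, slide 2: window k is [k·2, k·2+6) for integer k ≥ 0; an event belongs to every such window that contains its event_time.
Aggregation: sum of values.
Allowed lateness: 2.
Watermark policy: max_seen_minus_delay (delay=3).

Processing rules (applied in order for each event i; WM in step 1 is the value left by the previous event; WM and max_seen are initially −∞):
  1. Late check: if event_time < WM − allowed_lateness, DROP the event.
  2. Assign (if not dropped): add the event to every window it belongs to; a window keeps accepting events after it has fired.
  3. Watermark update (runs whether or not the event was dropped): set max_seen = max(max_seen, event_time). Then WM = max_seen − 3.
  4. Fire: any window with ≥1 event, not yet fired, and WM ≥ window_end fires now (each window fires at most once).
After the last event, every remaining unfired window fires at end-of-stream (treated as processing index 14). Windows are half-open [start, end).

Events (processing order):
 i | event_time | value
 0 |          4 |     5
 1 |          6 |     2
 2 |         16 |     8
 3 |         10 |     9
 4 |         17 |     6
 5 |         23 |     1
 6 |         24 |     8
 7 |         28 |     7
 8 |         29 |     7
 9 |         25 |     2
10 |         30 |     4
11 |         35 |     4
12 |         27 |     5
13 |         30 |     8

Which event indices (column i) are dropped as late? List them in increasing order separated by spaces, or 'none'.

i=0 t=4 v=5: → [4,10),[2,8),[0,6); WM=1
i=1 t=6 v=2: → [6,12),[4,10),[2,8); WM=3
i=2 t=16 v=8: → [16,22),[14,20),[12,18); WM=13; [0,6) fires=5 [2,8) fires=7 [4,10) fires=7 [6,12) fires=2
i=3 t=10 v=9: DROP (t<13-2); WM=13
i=4 t=17 v=6: → [16,22),[14,20),[12,18); WM=14
i=5 t=23 v=1: → [22,28),[20,26),[18,24); WM=20; [12,18) fires=14 [14,20) fires=14
i=6 t=24 v=8: → [24,30),[22,28),[20,26); WM=21
i=7 t=28 v=7: → [28,34),[26,32),[24,30); WM=25; [16,22) fires=14 [18,24) fires=1
i=8 t=29 v=7: → [28,34),[26,32),[24,30); WM=26; [20,26) fires=9
i=9 t=25 v=2: → [24,30),[22,28),[20,26); WM=26
i=10 t=30 v=4: → [30,36),[28,34),[26,32); WM=27
i=11 t=35 v=4: → [34,40),[32,38),[30,36); WM=32; [22,28) fires=11 [24,30) fires=24 [26,32) fires=18
i=12 t=27 v=5: DROP (t<32-2); WM=32
i=13 t=30 v=8: → [30,36),[28,34),[26,32); WM=32

3 12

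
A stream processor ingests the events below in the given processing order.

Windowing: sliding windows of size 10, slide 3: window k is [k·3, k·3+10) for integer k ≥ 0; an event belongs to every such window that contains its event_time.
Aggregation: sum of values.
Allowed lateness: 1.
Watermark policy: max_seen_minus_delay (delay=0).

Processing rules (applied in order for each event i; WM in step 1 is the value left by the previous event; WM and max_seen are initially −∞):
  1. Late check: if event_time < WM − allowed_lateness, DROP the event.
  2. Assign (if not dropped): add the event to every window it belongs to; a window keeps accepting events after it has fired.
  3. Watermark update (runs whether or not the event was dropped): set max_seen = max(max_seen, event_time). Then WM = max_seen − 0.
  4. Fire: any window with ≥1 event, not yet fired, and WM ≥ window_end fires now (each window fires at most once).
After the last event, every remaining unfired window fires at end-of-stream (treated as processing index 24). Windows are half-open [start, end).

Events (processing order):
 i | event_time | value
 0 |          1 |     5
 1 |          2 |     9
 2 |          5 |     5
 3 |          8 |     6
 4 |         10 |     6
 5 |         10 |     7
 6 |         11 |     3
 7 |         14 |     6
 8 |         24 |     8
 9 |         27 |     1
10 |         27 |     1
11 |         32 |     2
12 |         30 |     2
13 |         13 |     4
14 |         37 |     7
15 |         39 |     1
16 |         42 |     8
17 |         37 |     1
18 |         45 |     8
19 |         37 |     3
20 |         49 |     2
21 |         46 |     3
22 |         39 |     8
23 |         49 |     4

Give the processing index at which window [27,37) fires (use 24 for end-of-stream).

14

i=0 t=1 v=5: → [0,10); WM=1
i=1 t=2 v=9: → [0,10); WM=2
i=2 t=5 v=5: → [3,13),[0,10); WM=5
i=3 t=8 v=6: → [6,16),[3,13),[0,10); WM=8
i=4 t=10 v=6: → [9,19),[6,16),[3,13); WM=10; [0,10) fires=25
i=5 t=10 v=7: → [9,19),[6,16),[3,13); WM=10
i=6 t=11 v=3: → [9,19),[6,16),[3,13); WM=11
i=7 t=14 v=6: → [12,22),[9,19),[6,16); WM=14; [3,13) fires=27
i=8 t=24 v=8: → [24,34),[21,31),[18,28),[15,25); WM=24; [6,16) fires=28 [9,19) fires=22 [12,22) fires=6
i=9 t=27 v=1: → [27,37),[24,34),[21,31),[18,28); WM=27; [15,25) fires=8
i=10 t=27 v=1: → [27,37),[24,34),[21,31),[18,28); WM=27
i=11 t=32 v=2: → [30,40),[27,37),[24,34); WM=32; [18,28) fires=10 [21,31) fires=10
i=12 t=30 v=2: DROP (t<32-1); WM=32
i=13 t=13 v=4: DROP (t<32-1); WM=32
i=14 t=37 v=7: → [36,46),[33,43),[30,40); WM=37; [24,34) fires=12 [27,37) fires=4
i=15 t=39 v=1: → [39,49),[36,46),[33,43),[30,40); WM=39
i=16 t=42 v=8: → [42,52),[39,49),[36,46),[33,43); WM=42; [30,40) fires=10
i=17 t=37 v=1: DROP (t<42-1); WM=42
i=18 t=45 v=8: → [45,55),[42,52),[39,49),[36,46); WM=45; [33,43) fires=16
i=19 t=37 v=3: DROP (t<45-1); WM=45
i=20 t=49 v=2: → [48,58),[45,55),[42,52); WM=49; [36,46) fires=24 [39,49) fires=17
i=21 t=46 v=3: DROP (t<49-1); WM=49
i=22 t=39 v=8: DROP (t<49-1); WM=49
i=23 t=49 v=4: → [48,58),[45,55),[42,52); WM=49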